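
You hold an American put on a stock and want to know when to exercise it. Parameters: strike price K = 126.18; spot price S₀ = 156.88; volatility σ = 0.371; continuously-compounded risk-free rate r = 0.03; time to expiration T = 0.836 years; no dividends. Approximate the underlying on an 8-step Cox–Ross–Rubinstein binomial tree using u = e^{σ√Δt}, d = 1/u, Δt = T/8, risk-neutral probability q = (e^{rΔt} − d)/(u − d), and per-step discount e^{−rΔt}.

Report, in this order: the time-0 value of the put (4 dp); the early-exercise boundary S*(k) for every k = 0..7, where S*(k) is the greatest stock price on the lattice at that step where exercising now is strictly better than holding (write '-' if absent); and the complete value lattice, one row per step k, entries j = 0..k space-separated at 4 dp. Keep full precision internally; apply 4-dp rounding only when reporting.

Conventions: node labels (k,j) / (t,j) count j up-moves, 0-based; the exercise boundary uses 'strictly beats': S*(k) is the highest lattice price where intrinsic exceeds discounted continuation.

Δt=0.10450  u=1.12742  d=0.88698  q=0.48311  discount=0.99687
step 8 (expiry): payoffs max(K−S,0) = 66.0787 49.7868 29.0785 2.7568 0.0000 0.0000 0.0000 0.0000 0.0000
step 7: (k=7,j=0): S=67.7594, K−S=58.4206, hold=58.0257 ⇒ V=58.4206 exercise | (k=7,j=1): S=86.1272, K−S=40.0528, hold=39.6578 ⇒ V=40.0528 exercise | (k=7,j=2): S=109.4741, K−S=16.7059, hold=16.3110 ⇒ V=16.7059 exercise | (k=7,j=3): S=139.1497, K−S=0.0000, hold=1.4205 ⇒ V=1.4205 continue | (k=7,j=4): S=176.8695, K−S=0.0000, hold=0.0000 ⇒ V=0.0000 continue | (k=7,j=5): S=224.8143, K−S=0.0000, hold=0.0000 ⇒ V=0.0000 continue | (k=7,j=6): S=285.7556, K−S=0.0000, hold=0.0000 ⇒ V=0.0000 continue | (k=7,j=7): S=363.2166, K−S=0.0000, hold=0.0000 ⇒ V=0.0000 continue  boundary S*=109.4741
step 6: (k=6,j=0): S=76.3932, K−S=49.7868, hold=49.3918 ⇒ V=49.7868 exercise | (k=6,j=1): S=97.1015, K−S=29.0785, hold=28.6836 ⇒ V=29.0785 exercise | (k=6,j=2): S=123.4232, K−S=2.7568, hold=9.2922 ⇒ V=9.2922 continue | (k=6,j=3): S=156.8800, K−S=0.0000, hold=0.7319 ⇒ V=0.7319 continue | (k=6,j=4): S=199.4061, K−S=0.0000, hold=0.0000 ⇒ V=0.0000 continue | (k=6,j=5): S=253.4600, K−S=0.0000, hold=0.0000 ⇒ V=0.0000 continue | (k=6,j=6): S=322.1664, K−S=0.0000, hold=0.0000 ⇒ V=0.0000 continue  boundary S*=97.1015
step 5: (k=5,j=0): S=86.1272, K−S=40.0528, hold=39.6578 ⇒ V=40.0528 exercise | (k=5,j=1): S=109.4741, K−S=16.7059, hold=19.4584 ⇒ V=19.4584 continue | (k=5,j=2): S=139.1497, K−S=0.0000, hold=5.1405 ⇒ V=5.1405 continue | (k=5,j=3): S=176.8695, K−S=0.0000, hold=0.3772 ⇒ V=0.3772 continue | (k=5,j=4): S=224.8143, K−S=0.0000, hold=0.0000 ⇒ V=0.0000 continue | (k=5,j=5): S=285.7556, K−S=0.0000, hold=0.0000 ⇒ V=0.0000 continue  boundary S*=86.1272
step 4: (k=4,j=0): S=97.1015, K−S=29.0785, hold=30.0092 ⇒ V=30.0092 continue | (k=4,j=1): S=123.4232, K−S=2.7568, hold=12.5020 ⇒ V=12.5020 continue | (k=4,j=2): S=156.8800, K−S=0.0000, hold=2.8304 ⇒ V=2.8304 continue | (k=4,j=3): S=199.4061, K−S=0.0000, hold=0.1943 ⇒ V=0.1943 continue | (k=4,j=4): S=253.4600, K−S=0.0000, hold=0.0000 ⇒ V=0.0000 continue  boundary S*=-
step 3: (k=3,j=0): S=109.4741, K−S=16.7059, hold=21.4838 ⇒ V=21.4838 continue | (k=3,j=1): S=139.1497, K−S=0.0000, hold=7.8050 ⇒ V=7.8050 continue | (k=3,j=2): S=176.8695, K−S=0.0000, hold=1.5520 ⇒ V=1.5520 continue | (k=3,j=3): S=224.8143, K−S=0.0000, hold=0.1001 ⇒ V=0.1001 continue  boundary S*=-
step 2: (k=2,j=0): S=123.4232, K−S=2.7568, hold=14.8288 ⇒ V=14.8288 continue | (k=2,j=1): S=156.8800, K−S=0.0000, hold=4.7691 ⇒ V=4.7691 continue | (k=2,j=2): S=199.4061, K−S=0.0000, hold=0.8479 ⇒ V=0.8479 continue  boundary S*=-
step 1: (k=1,j=0): S=139.1497, K−S=0.0000, hold=9.9377 ⇒ V=9.9377 continue | (k=1,j=1): S=176.8695, K−S=0.0000, hold=2.8657 ⇒ V=2.8657 continue  boundary S*=-
step 0: (k=0,j=0): S=156.8800, K−S=0.0000, hold=6.5007 ⇒ V=6.5007 continue  boundary S*=-

price = 6.5007
boundary = - - - - - 86.1272 97.1015 109.4741
tree:
6.5007
9.9377 2.8657
14.8288 4.7691 0.8479
21.4838 7.8050 1.5520 0.1001
30.0092 12.5020 2.8304 0.1943 0.0000
40.0528 19.4584 5.1405 0.3772 0.0000 0.0000
49.7868 29.0785 9.2922 0.7319 0.0000 0.0000 0.0000
58.4206 40.0528 16.7059 1.4205 0.0000 0.0000 0.0000 0.0000
66.0787 49.7868 29.0785 2.7568 0.0000 0.0000 0.0000 0.0000 0.0000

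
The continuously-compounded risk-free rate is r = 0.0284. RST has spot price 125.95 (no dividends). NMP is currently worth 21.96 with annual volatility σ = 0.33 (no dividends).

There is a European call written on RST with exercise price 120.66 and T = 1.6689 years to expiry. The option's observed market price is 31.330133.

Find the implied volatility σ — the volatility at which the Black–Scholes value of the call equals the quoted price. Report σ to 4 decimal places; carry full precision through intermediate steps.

At σ = 0.4162 the Black–Scholes value reproduces the quote:
σ√T = 0.4162·√1.6689 = 0.537672
d₁ = (ln(S/K) + (r+σ²/2)T) / (σ√T) = (ln(125.95/120.66) + (0.0284+0.4162²/2)·1.6689) / 0.537672 = (0.042908 + 0.191942) / 0.537672 = 0.436792
d₂ = d₁ − σ√T = 0.436792 − 0.537672 = -0.100880
e^{−rT} = 0.953709
N(d₁) = 0.668869,  N(d₂) = 0.459823
V = S·N(d₁) − K·e^{−rT}·N(d₂) = 84.244023 − 52.913891 = 31.330133 (equal to the quote); since ∂V/∂σ > 0 for all σ, the implied volatility is unique

sigma = 0.4162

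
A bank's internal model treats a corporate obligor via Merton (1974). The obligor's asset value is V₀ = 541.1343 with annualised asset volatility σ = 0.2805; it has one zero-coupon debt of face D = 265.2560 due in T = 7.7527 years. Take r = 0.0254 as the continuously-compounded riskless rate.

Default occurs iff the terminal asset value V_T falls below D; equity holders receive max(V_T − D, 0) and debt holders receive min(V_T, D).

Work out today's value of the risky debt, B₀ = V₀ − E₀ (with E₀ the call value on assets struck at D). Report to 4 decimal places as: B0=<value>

Work the structural quantities from V₀ = 541.1343 against face 265.2560:
d₁ = [ln(V₀/D) + (r + σ²/2)T] / (σ√T)
   = [ln(541.1343/265.2560) + (0.0254 + 0.5·0.2805²)·7.7527] / (0.2805·√7.7527)
   = [0.712972 + 0.501911] / 0.781015 = 1.555518
d₂ = d₁ − σ√T = 1.555518 − 0.781015 = 0.774503
N(d₁) = 0.940089,  N(d₂) = 0.780683,  e^(−rT) = 0.821257
E₀ = V₀·N(d₁) − D·e^(−rT)·N(d₂)
   = 541.1343·0.940089 − 265.2560·0.821257·0.780683 = 338.647431
B₀ = V₀ − E₀ = 541.1343 − 338.647431 = 202.486869

B0=202.4869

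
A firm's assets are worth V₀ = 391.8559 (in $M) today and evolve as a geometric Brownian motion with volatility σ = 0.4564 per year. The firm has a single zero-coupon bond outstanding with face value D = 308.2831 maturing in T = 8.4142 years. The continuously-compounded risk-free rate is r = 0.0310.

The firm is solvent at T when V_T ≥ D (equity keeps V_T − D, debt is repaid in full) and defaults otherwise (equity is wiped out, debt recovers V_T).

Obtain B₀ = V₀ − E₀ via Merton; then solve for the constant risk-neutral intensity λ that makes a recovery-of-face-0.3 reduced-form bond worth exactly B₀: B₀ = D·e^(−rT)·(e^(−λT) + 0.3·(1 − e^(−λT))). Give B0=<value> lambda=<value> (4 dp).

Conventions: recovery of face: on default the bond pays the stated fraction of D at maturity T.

With assets at 391.8559 and a single debt payment of 308.2831 at 8.4142 years:
d₁ = [ln(V₀/D) + (r + σ²/2)T] / (σ√T)
   = [ln(391.8559/308.2831) + (0.0310 + 0.5·0.4564²)·8.4142] / (0.4564·√8.4142)
   = [0.239876 + 1.137183] / 1.323890 = 1.040161
d₂ = d₁ − σ√T = 1.040161 − 1.323890 = -0.283730
N(d₁) = 0.850867,  N(d₂) = 0.388309,  e^(−rT) = 0.770404
E₀ = V₀·N(d₁) − D·e^(−rT)·N(d₂)
   = 391.8559·0.850867 − 308.2831·0.770404·0.388309 = 241.193089
B₀ = V₀ − E₀ = 391.8559 − 241.193089 = 150.662811
e^(−λT) = (B₀·e^(rT)/D − 0.3)/(1 − 0.3) = (150.6628·1.298020/308.2831 − 0.3)/0.7 = 0.47766129
λ = −ln(0.47766129)/8.4142 = 0.087810

B0=150.6628 lambda=0.0878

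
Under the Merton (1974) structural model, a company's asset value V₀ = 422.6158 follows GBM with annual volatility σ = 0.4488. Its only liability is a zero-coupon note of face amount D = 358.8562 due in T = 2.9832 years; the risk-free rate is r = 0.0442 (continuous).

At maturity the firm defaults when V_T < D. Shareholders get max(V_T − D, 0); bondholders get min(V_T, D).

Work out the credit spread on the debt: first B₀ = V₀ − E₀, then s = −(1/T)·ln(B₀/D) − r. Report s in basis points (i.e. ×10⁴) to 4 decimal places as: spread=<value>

spread=771.4704

Work the structural quantities from V₀ = 422.6158 against face 358.8562:
d₁ = [ln(V₀/D) + (r + σ²/2)T] / (σ√T)
   = [ln(422.6158/358.8562) + (0.0442 + 0.5·0.4488²)·2.9832] / (0.4488·√2.9832)
   = [0.163542 + 0.432298] / 0.775165 = 0.768662
d₂ = d₁ − σ√T = 0.768662 − 0.775165 = -0.006503
N(d₁) = 0.778953,  N(d₂) = 0.497406,  e^(−rT) = 0.876466
E₀ = V₀·N(d₁) − D·e^(−rT)·N(d₂)
   = 422.6158·0.778953 − 358.8562·0.876466·0.497406 = 172.751177
B₀ = V₀ − E₀ = 422.6158 − 172.751177 = 249.864623
spread = −(1/T)·ln(B₀/D) − r = −(1/2.9832)·ln(249.864623/358.8562) − 0.0442 = 0.07714704
in basis points: 0.07714704 × 10⁴ = 771.4704 bp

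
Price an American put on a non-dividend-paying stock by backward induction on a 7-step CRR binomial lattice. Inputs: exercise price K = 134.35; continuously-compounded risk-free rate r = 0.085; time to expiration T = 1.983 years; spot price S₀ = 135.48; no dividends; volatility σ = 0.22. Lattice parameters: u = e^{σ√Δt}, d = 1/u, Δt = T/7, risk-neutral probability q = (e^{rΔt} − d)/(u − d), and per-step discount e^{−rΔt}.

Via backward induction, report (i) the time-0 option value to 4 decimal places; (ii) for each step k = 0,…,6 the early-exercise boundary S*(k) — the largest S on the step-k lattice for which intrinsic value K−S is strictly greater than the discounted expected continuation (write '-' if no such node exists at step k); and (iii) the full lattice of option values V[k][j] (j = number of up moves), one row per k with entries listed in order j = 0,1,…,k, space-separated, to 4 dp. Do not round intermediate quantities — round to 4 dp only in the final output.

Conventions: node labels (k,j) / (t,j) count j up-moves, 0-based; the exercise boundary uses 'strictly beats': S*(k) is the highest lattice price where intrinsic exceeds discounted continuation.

price = 9.1533
boundary = - - 107.1935 95.3488 107.1935 95.3488 107.1935
tree:
9.1533
16.0035 4.4700
27.1565 8.4250 1.7314
39.0012 15.4069 3.6131 0.4117
49.5371 27.1565 7.3613 0.9913 0.0000
58.9088 39.0012 14.5018 2.3870 0.0000 0.0000
67.2449 49.5371 27.1565 5.7477 0.0000 0.0000 0.0000
74.6600 58.9088 39.0012 13.8403 0.0000 0.0000 0.0000 0.0000

Δt=0.28329, u=1.12423, d=0.88950, q=0.57459, disc=e^(-rΔt)=0.97621
k=7 terminal: V=max(K-S,0) → 74.6600 58.9088 39.0012 13.8403 0.0000 0.0000 0.0000 0.0000
k=6: j=0 S=67.1051 intr=67.2449 cont=64.0485 V=67.2449[EX]; j=1 S=84.8129 intr=49.5371 cont=46.3407 V=49.5371[EX]; j=2 S=107.1935 intr=27.1565 cont=23.9601 V=27.1565[EX]; j=3 S=135.4800 intr=0.0000 cont=5.7477 V=5.7477[hold]; j=4 S=171.2308 intr=0.0000 cont=0.0000 V=0.0000[hold]; j=5 S=216.4156 intr=0.0000 cont=0.0000 V=0.0000[hold]; j=6 S=273.5238 intr=0.0000 cont=0.0000 V=0.0000[hold]  S*(6)=107.1935
k=5: j=0 S=75.4412 intr=58.9088 cont=55.7124 V=58.9088[EX]; j=1 S=95.3488 intr=39.0012 cont=35.8048 V=39.0012[EX]; j=2 S=120.5097 intr=13.8403 cont=14.5018 V=14.5018[hold]; j=3 S=152.3100 intr=0.0000 cont=2.3870 V=2.3870[hold]; j=4 S=192.5020 intr=0.0000 cont=0.0000 V=0.0000[hold]; j=5 S=243.2998 intr=0.0000 cont=0.0000 V=0.0000[hold]  S*(5)=95.3488
k=4: j=0 S=84.8129 intr=49.5371 cont=46.3407 V=49.5371[EX]; j=1 S=107.1935 intr=27.1565 cont=24.3311 V=27.1565[EX]; j=2 S=135.4800 intr=0.0000 cont=7.3613 V=7.3613[hold]; j=3 S=171.2308 intr=0.0000 cont=0.9913 V=0.9913[hold]; j=4 S=216.4156 intr=0.0000 cont=0.0000 V=0.0000[hold]  S*(4)=107.1935
k=3: j=0 S=95.3488 intr=39.0012 cont=35.8048 V=39.0012[EX]; j=1 S=120.5097 intr=13.8403 cont=15.4069 V=15.4069[hold]; j=2 S=152.3100 intr=0.0000 cont=3.6131 V=3.6131[hold]; j=3 S=192.5020 intr=0.0000 cont=0.4117 V=0.4117[hold]  S*(3)=95.3488
k=2: j=0 S=107.1935 intr=27.1565 cont=24.8388 V=27.1565[EX]; j=1 S=135.4800 intr=0.0000 cont=8.4250 V=8.4250[hold]; j=2 S=171.2308 intr=0.0000 cont=1.7314 V=1.7314[hold]  S*(2)=107.1935
k=1: j=0 S=120.5097 intr=13.8403 cont=16.0035 V=16.0035[hold]; j=1 S=152.3100 intr=0.0000 cont=4.4700 V=4.4700[hold]  S*(1)=-
k=0: j=0 S=135.4800 intr=0.0000 cont=9.1533 V=9.1533[hold]  S*(0)=-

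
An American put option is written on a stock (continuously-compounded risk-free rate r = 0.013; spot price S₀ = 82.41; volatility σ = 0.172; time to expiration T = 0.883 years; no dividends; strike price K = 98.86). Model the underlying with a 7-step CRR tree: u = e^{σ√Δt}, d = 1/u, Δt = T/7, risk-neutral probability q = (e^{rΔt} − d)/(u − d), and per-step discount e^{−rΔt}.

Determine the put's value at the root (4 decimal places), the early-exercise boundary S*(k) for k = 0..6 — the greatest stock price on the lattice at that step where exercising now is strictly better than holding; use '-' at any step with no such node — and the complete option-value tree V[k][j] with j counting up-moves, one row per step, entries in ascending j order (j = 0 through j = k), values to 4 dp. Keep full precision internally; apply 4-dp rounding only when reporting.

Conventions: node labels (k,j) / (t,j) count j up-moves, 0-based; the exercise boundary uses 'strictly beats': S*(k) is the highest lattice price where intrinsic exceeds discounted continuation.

Δt=0.12614, u=1.06299, d=0.94074, q=0.49816, disc=e^(-rΔt)=0.99836
k=7 terminal: V=max(K-S,0) → 45.1238 38.1406 30.2498 21.3336 11.2587 0.0000 0.0000 0.0000
k=6: j=0 S=57.1212 intr=41.7388 cont=41.5768 V=41.7388[EX]; j=1 S=64.5444 intr=34.3156 cont=34.1537 V=34.3156[EX]; j=2 S=72.9322 intr=25.9278 cont=25.7659 V=25.9278[EX]; j=3 S=82.4100 intr=16.4500 cont=16.2880 V=16.4500[EX]; j=4 S=93.1195 intr=5.7405 cont=5.6409 V=5.7405[EX]; j=5 S=105.2208 intr=0.0000 cont=0.0000 V=0.0000[hold]; j=6 S=118.8947 intr=0.0000 cont=0.0000 V=0.0000[hold]  S*(6)=93.1195
k=5: j=0 S=60.7194 intr=38.1406 cont=37.9786 V=38.1406[EX]; j=1 S=68.6102 intr=30.2498 cont=30.0878 V=30.2498[EX]; j=2 S=77.5264 intr=21.3336 cont=21.1716 V=21.3336[EX]; j=3 S=87.6013 intr=11.2587 cont=11.0968 V=11.2587[EX]; j=4 S=98.9854 intr=0.0000 cont=2.8761 V=2.8761[hold]; j=5 S=111.8490 intr=0.0000 cont=0.0000 V=0.0000[hold]  S*(5)=87.6013
k=4: j=0 S=64.5444 intr=34.3156 cont=34.1537 V=34.3156[EX]; j=1 S=72.9322 intr=25.9278 cont=25.7659 V=25.9278[EX]; j=2 S=82.4100 intr=16.4500 cont=16.2880 V=16.4500[EX]; j=3 S=93.1195 intr=5.7405 cont=7.0713 V=7.0713[hold]; j=4 S=105.2208 intr=0.0000 cont=1.4410 V=1.4410[hold]  S*(4)=82.4100
k=3: j=0 S=68.6102 intr=30.2498 cont=30.0878 V=30.2498[EX]; j=1 S=77.5264 intr=21.3336 cont=21.1716 V=21.3336[EX]; j=2 S=87.6013 intr=11.2587 cont=11.7586 V=11.7586[hold]; j=3 S=98.9854 intr=0.0000 cont=4.2595 V=4.2595[hold]  S*(3)=77.5264
k=2: j=0 S=72.9322 intr=25.9278 cont=25.7659 V=25.9278[EX]; j=1 S=82.4100 intr=16.4500 cont=16.5366 V=16.5366[hold]; j=2 S=93.1195 intr=5.7405 cont=8.0097 V=8.0097[hold]  S*(2)=72.9322
k=1: j=0 S=77.5264 intr=21.3336 cont=21.2147 V=21.3336[EX]; j=1 S=87.6013 intr=11.2587 cont=12.2688 V=12.2688[hold]  S*(1)=77.5264
k=0: j=0 S=82.4100 intr=16.4500 cont=16.7903 V=16.7903[hold]  S*(0)=-

price = 16.7903
boundary = - 77.5264 72.9322 77.5264 82.4100 87.6013 93.1195
tree:
16.7903
21.3336 12.2688
25.9278 16.5366 8.0097
30.2498 21.3336 11.7586 4.2595
34.3156 25.9278 16.4500 7.0713 1.4410
38.1406 30.2498 21.3336 11.2587 2.8761 0.0000
41.7388 34.3156 25.9278 16.4500 5.7405 0.0000 0.0000
45.1238 38.1406 30.2498 21.3336 11.2587 0.0000 0.0000 0.0000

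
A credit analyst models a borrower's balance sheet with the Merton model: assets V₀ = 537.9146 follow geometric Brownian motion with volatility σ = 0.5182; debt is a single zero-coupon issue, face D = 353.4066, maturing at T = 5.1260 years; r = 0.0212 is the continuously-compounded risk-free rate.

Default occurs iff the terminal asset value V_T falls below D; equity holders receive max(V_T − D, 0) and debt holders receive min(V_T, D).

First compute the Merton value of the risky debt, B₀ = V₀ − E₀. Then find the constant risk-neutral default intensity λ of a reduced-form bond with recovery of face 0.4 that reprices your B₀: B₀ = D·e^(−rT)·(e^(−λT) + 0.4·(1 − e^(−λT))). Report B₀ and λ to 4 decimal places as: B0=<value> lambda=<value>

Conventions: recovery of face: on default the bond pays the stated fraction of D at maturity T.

B0=221.9463 lambda=0.1351

Work the structural quantities from V₀ = 537.9146 against face 353.4066:
d₁ = [ln(V₀/D) + (r + σ²/2)T] / (σ√T)
   = [ln(537.9146/353.4066) + (0.0212 + 0.5·0.5182²)·5.1260] / (0.5182·√5.1260)
   = [0.420081 + 0.796917] / 1.173240 = 1.037297
d₂ = d₁ − σ√T = 1.037297 − 1.173240 = -0.135943
N(d₁) = 0.850201,  N(d₂) = 0.445933,  e^(−rT) = 0.897025
E₀ = V₀·N(d₁) − D·e^(−rT)·N(d₂)
   = 537.9146·0.850201 − 353.4066·0.897025·0.445933 = 315.968269
B₀ = V₀ − E₀ = 537.9146 − 315.968269 = 221.946331
e^(−λT) = (B₀·e^(rT)/D − 0.4)/(1 − 0.4) = (221.9463·1.114796/353.4066 − 0.4)/0.6 = 0.50018945
λ = −ln(0.50018945)/5.1260 = 0.135148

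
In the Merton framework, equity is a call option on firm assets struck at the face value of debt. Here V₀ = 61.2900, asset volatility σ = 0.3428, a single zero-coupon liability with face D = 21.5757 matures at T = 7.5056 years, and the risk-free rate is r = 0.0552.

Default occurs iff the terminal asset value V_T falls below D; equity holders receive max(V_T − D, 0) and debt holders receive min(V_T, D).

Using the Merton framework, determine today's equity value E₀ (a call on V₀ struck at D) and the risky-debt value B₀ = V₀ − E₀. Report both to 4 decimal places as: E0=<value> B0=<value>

Equity is a call on the firm's assets struck at D = 21.5757:
d₁ = [ln(V₀/D) + (r + σ²/2)T] / (σ√T)
   = [ln(61.2900/21.5757) + (0.0552 + 0.5·0.3428²)·7.5056] / (0.3428·√7.5056)
   = [1.044049 + 0.855308] / 0.939147 = 2.022428
d₂ = d₁ − σ√T = 2.022428 − 0.939147 = 1.083281
N(d₁) = 0.978434,  N(d₂) = 0.860658,  e^(−rT) = 0.660797
E₀ = V₀·N(d₁) − D·e^(−rT)·N(d₂)
   = 61.2900·0.978434 − 21.5757·0.660797·0.860658 = 47.697682
B₀ = V₀ − E₀ = 61.2900 − 47.697682 = 13.592318

E0=47.6977 B0=13.5923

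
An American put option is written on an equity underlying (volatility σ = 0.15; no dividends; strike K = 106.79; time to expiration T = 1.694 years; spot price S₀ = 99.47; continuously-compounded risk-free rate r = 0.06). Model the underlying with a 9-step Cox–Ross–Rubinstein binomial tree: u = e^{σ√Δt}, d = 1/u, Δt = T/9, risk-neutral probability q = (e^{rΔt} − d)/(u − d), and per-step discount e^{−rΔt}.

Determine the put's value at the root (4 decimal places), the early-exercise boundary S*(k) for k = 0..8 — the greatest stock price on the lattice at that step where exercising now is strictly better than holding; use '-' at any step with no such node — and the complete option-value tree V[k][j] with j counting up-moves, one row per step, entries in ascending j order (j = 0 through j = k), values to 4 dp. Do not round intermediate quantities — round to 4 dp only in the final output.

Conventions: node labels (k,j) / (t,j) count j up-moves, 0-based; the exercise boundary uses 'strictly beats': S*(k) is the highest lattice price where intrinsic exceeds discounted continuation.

params: Δt=0.18822 u=1.06724 d=0.93700 q=0.57094 e^(-rΔt)=0.98877
t_9 payoffs: 51.4130 43.7154 34.9478 24.9615 13.5871 0.6315 0.0000 0.0000 0.0000 0.0000
t_8: node(8,0) S=59.1006 payoff=47.6894 vs cont=46.4902 → 47.6894 [stop]  node(8,1) S=67.3158 payoff=39.4742 vs cont=38.2750 → 39.4742 [stop]  node(8,2) S=76.6729 payoff=30.1171 vs cont=28.9178 → 30.1171 [stop]  node(8,3) S=87.3307 payoff=19.4593 vs cont=18.2600 → 19.4593 [stop]  node(8,4) S=99.4700 payoff=7.3200 vs cont=6.1208 → 7.3200 [stop]  node(8,5) S=113.2967 payoff=0.0000 vs cont=0.2679 → 0.2679 [wait]  node(8,6) S=129.0453 payoff=0.0000 vs cont=0.0000 → 0.0000 [wait]  node(8,7) S=146.9831 payoff=0.0000 vs cont=0.0000 → 0.0000 [wait]  node(8,8) S=167.4142 payoff=0.0000 vs cont=0.0000 → 0.0000 [wait]  ⇒ S*(8)=99.4700
t_7: node(7,0) S=63.0746 payoff=43.7154 vs cont=42.5162 → 43.7154 [stop]  node(7,1) S=71.8422 payoff=34.9478 vs cont=33.7486 → 34.9478 [stop]  node(7,2) S=81.8285 payoff=24.9615 vs cont=23.7623 → 24.9615 [stop]  node(7,3) S=93.2029 payoff=13.5871 vs cont=12.3878 → 13.5871 [stop]  node(7,4) S=106.1585 payoff=0.6315 vs cont=3.2567 → 3.2567 [wait]  node(7,5) S=120.9149 payoff=0.0000 vs cont=0.1137 → 0.1137 [wait]  node(7,6) S=137.7225 payoff=0.0000 vs cont=0.0000 → 0.0000 [wait]  node(7,7) S=156.8664 payoff=0.0000 vs cont=0.0000 → 0.0000 [wait]  ⇒ S*(7)=93.2029
t_6: node(6,0) S=67.3158 payoff=39.4742 vs cont=38.2750 → 39.4742 [stop]  node(6,1) S=76.6729 payoff=30.1171 vs cont=28.9178 → 30.1171 [stop]  node(6,2) S=87.3307 payoff=19.4593 vs cont=18.2600 → 19.4593 [stop]  node(6,3) S=99.4700 payoff=7.3200 vs cont=7.6028 → 7.6028 [wait]  node(6,4) S=113.2967 payoff=0.0000 vs cont=1.4458 → 1.4458 [wait]  node(6,5) S=129.0453 payoff=0.0000 vs cont=0.0482 → 0.0482 [wait]  node(6,6) S=146.9831 payoff=0.0000 vs cont=0.0000 → 0.0000 [wait]  ⇒ S*(6)=87.3307
t_5: node(5,0) S=71.8422 payoff=34.9478 vs cont=33.7486 → 34.9478 [stop]  node(5,1) S=81.8285 payoff=24.9615 vs cont=23.7623 → 24.9615 [stop]  node(5,2) S=93.2029 payoff=13.5871 vs cont=12.5475 → 13.5871 [stop]  node(5,3) S=106.1585 payoff=0.6315 vs cont=4.0416 → 4.0416 [wait]  node(5,4) S=120.9149 payoff=0.0000 vs cont=0.6406 → 0.6406 [wait]  node(5,5) S=137.7225 payoff=0.0000 vs cont=0.0205 → 0.0205 [wait]  ⇒ S*(5)=93.2029
t_4: node(4,0) S=76.6729 payoff=30.1171 vs cont=28.9178 → 30.1171 [stop]  node(4,1) S=87.3307 payoff=19.4593 vs cont=18.2600 → 19.4593 [stop]  node(4,2) S=99.4700 payoff=7.3200 vs cont=8.0459 → 8.0459 [wait]  node(4,3) S=113.2967 payoff=0.0000 vs cont=2.0763 → 2.0763 [wait]  node(4,4) S=129.0453 payoff=0.0000 vs cont=0.2833 → 0.2833 [wait]  ⇒ S*(4)=87.3307
t_3: node(3,0) S=81.8285 payoff=24.9615 vs cont=23.7623 → 24.9615 [stop]  node(3,1) S=93.2029 payoff=13.5871 vs cont=12.7976 → 13.5871 [stop]  node(3,2) S=106.1585 payoff=0.6315 vs cont=4.5855 → 4.5855 [wait]  node(3,3) S=120.9149 payoff=0.0000 vs cont=1.0408 → 1.0408 [wait]  ⇒ S*(3)=93.2029
t_2: node(2,0) S=87.3307 payoff=19.4593 vs cont=18.2600 → 19.4593 [stop]  node(2,1) S=99.4700 payoff=7.3200 vs cont=8.3529 → 8.3529 [wait]  node(2,2) S=113.2967 payoff=0.0000 vs cont=2.5330 → 2.5330 [wait]  ⇒ S*(2)=87.3307
t_1: node(1,0) S=93.2029 payoff=13.5871 vs cont=12.9709 → 13.5871 [stop]  node(1,1) S=106.1585 payoff=0.6315 vs cont=4.9736 → 4.9736 [wait]  ⇒ S*(1)=93.2029
t_0: node(0,0) S=99.4700 payoff=7.3200 vs cont=8.5720 → 8.5720 [wait]  ⇒ S*(0)=-

price = 8.5720
boundary = - 93.2029 87.3307 93.2029 87.3307 93.2029 87.3307 93.2029 99.4700
tree:
8.5720
13.5871 4.9736
19.4593 8.3529 2.5330
24.9615 13.5871 4.5855 1.0408
30.1171 19.4593 8.0459 2.0763 0.2833
34.9478 24.9615 13.5871 4.0416 0.6406 0.0205
39.4742 30.1171 19.4593 7.6028 1.4458 0.0482 0.0000
43.7154 34.9478 24.9615 13.5871 3.2567 0.1137 0.0000 0.0000
47.6894 39.4742 30.1171 19.4593 7.3200 0.2679 0.0000 0.0000 0.0000
51.4130 43.7154 34.9478 24.9615 13.5871 0.6315 0.0000 0.0000 0.0000 0.0000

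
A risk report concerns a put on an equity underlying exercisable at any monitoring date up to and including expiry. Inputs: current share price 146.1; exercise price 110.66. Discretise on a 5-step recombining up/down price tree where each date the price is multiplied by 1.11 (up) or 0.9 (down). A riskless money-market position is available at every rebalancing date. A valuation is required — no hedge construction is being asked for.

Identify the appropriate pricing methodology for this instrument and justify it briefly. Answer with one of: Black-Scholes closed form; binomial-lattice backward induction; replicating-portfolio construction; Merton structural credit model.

framework: binomial-lattice backward induction

Key observation: with exercise allowed before expiry on a discrete up/down model (5 steps from spot 146.1), the strike-110.66 put's value must be rolled back through the tree testing early exercise at each node.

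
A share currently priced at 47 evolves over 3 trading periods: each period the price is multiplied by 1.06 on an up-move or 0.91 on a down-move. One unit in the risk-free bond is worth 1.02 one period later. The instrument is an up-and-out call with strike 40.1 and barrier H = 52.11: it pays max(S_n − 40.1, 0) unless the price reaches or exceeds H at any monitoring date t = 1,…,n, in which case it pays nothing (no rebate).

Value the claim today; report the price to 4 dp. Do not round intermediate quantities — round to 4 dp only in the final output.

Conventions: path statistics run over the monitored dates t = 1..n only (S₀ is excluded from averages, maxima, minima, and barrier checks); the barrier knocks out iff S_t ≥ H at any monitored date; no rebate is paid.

Risk-neutral up-probability p* = (R−d)/(u−d) = (1.02−0.91)/(1.06−0.91) = 0.7333; the claim prices as the p*-weighted sum of path payoffs discounted by R^3.
Enumerate all 2^3 = 8 price paths (U = up ×1.06, D = down ×0.91); each path with k up-moves has probability p*^k·(1−p*)^(3−k).
DDD: M=42.7700, payoff=0.0000, prob=0.018963
UDD: M=49.8200, payoff=1.1559, prob=0.052148
DUD: M=45.3362, payoff=1.1559, prob=0.052148
UUD: M=52.8092, payoff=0.0000, prob=0.143407
DDU: M=42.7700, payoff=1.1559, prob=0.052148
UDU: M=49.8200, payoff=7.9564, prob=0.143407
DUU: M=48.0564, payoff=7.9564, prob=0.143407
UUU: M=55.9778, payoff=0.0000, prob=0.394370
Price = Σ prob·payoff / R^3 = 2.462846 / 1.061208 = 2.3208

price = 2.3208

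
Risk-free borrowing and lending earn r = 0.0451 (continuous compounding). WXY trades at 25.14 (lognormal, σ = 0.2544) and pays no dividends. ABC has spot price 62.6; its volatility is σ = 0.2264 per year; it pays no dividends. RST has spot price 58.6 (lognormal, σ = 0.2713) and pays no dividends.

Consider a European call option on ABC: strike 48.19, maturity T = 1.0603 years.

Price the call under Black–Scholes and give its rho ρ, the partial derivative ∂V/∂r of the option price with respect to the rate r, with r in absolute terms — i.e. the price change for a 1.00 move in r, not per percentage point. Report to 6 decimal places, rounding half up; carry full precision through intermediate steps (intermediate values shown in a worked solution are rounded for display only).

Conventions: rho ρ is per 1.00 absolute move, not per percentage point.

σ√T = 0.2264·√1.0603 = 0.233126
d₁ = (ln(S/K) + (r+σ²/2)T) / (σ√T) = (ln(62.6/48.19) + (0.0451+0.2264²/2)·1.0603) / 0.233126 = (0.261614 + 0.074993) / 0.233126 = 1.443885
d₂ = d₁ − σ√T = 1.443885 − 0.233126 = 1.210759
e^{−rT} = 0.953306
N(d₁) = 0.925614,  N(d₂) = 0.887006
Call price V = S·N(d₁) − K·e^{−rT}·N(d₂) = 57.943456 − 40.748887 = 17.194568
ρ = K·T·e^{−rT}·N(d₂) = 43.206045

price = 17.194568
ρ = 43.206045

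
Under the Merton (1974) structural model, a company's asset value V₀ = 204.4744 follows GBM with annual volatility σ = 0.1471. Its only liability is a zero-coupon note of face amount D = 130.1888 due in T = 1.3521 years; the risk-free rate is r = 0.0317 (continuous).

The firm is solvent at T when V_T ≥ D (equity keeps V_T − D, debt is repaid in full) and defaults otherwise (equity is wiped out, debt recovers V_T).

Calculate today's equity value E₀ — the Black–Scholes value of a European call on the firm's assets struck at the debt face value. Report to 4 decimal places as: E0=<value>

E0=79.7631

With assets at 204.4744 and a single debt payment of 130.1888 at 1.3521 years:
d₁ = [ln(V₀/D) + (r + σ²/2)T] / (σ√T)
   = [ln(204.4744/130.1888) + (0.0317 + 0.5·0.1471²)·1.3521] / (0.1471·√1.3521)
   = [0.451457 + 0.057490] / 0.171048 = 2.975471
d₂ = d₁ − σ√T = 2.975471 − 0.171048 = 2.804423
N(d₁) = 0.998537,  N(d₂) = 0.997480,  e^(−rT) = 0.958044
E₀ = V₀·N(d₁) − D·e^(−rT)·N(d₂)
   = 204.4744·0.998537 − 130.1888·0.958044·0.997480 = 79.763070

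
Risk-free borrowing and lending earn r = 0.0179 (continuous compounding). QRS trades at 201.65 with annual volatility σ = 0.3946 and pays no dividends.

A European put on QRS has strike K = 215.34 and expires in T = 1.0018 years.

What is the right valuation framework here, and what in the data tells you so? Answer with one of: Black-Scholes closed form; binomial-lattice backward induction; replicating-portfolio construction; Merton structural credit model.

Key observation: with QRS following a GBM at constant σ and r, the European put struck at 215.34 prices in closed form — nothing here needs a stepwise model or a balance sheet.

framework: Black-Scholes closed form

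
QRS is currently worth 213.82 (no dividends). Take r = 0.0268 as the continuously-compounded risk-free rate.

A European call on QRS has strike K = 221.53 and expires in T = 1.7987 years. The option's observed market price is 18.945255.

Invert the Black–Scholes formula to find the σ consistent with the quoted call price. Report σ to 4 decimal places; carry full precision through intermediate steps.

At σ = 0.1547 the Black–Scholes value reproduces the quote:
σ√T = 0.1547·√1.7987 = 0.207477
d₁ = (ln(S/K) + (r+σ²/2)T) / (σ√T) = (ln(213.82/221.53) + (0.0268+0.1547²/2)·1.7987) / 0.207477 = (-0.035423 + 0.069728) / 0.207477 = 0.165344
d₂ = d₁ − σ√T = 0.165344 − 0.207477 = -0.042133
e^{−rT} = 0.952938
N(d₁) = 0.565663,  N(d₂) = 0.483196
V = S·N(d₁) − K·e^{−rT}·N(d₂) = 120.950125 − 102.004870 = 18.945255 (the quoted price), and the Black–Scholes price is strictly increasing in σ, so σ is unique

sigma = 0.1547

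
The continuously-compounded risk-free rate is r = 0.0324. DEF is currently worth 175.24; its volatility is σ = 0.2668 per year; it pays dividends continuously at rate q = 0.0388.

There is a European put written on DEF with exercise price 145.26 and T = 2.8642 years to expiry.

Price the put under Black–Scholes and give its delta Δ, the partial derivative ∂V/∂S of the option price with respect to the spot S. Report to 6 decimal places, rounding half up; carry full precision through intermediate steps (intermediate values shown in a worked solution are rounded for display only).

σ√T = 0.2668·√2.8642 = 0.451531
d₁ = (ln(S/K) + (r−q+σ²/2)T) / (σ√T) = (ln(175.24/145.26) + (0.0324−0.0388+0.2668²/2)·2.8642) / 0.451531 = (0.187631 + 0.083609) / 0.451531 = 0.600713
d₂ = d₁ − σ√T = 0.600713 − 0.451531 = 0.149182
e^{−rT} = 0.911376
e^{−qT} = 0.894822
N(−d₁) = 0.274016,  N(−d₂) = 0.440705
Put price V = K·e^{−rT}·N(−d₂) − S·e^{−qT}·N(−d₁) = 58.343367 − 42.967988 = 15.375380
Δ = −e^{−qT}·N(−d₁) = -0.245195

price = 15.375380
Δ = -0.245195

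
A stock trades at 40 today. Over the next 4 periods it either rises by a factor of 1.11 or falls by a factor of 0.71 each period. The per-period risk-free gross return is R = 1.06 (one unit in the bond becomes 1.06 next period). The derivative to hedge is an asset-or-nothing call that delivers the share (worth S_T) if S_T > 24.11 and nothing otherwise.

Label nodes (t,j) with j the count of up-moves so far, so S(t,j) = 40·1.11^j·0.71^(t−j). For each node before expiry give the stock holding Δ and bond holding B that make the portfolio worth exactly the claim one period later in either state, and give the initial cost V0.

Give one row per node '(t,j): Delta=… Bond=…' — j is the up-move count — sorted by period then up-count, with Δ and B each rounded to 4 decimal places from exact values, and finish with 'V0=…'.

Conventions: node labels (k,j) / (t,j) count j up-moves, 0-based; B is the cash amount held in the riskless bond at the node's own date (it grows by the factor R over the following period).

(0,0): Delta=1.0336 Bond=-1.4327
(1,0): Delta=1.2653 Bond=-8.0994
(1,1): Delta=1.0124 Bond=-0.5785
(2,0): Delta=2.5427 Bond=-34.3413
(2,1): Delta=1.1486 Bond=-4.9059
(2,2): Delta=1.0000 Bond=0.0000
(3,0): Delta=0.0000 Bond=0.0000
(3,1): Delta=2.7750 Bond=-41.6021
(3,2): Delta=1.0000 Bond=0.0000
(3,3): Delta=1.0000 Bond=0.0000
V0=39.9120

No-arbitrage ⇒ martingale measure with p* = (R−d)/(u−d) = 0.8750.
At maturity the claim pays: V(4,0)=0.0000, V(4,1)=0.0000, V(4,2)=24.8441, V(4,3)=38.8407, V(4,4)=60.7228
(3,0): S=14.3164. Δ = (V_up−V_dn)/(S_up−S_dn) = (0.0000−0.0000)/(15.8912−10.1647) = 0.0000. V = [p*·0.0000 + (1−p*)·0.0000]/1.06 = 0.0000. B = V − Δ·S = 0.0000.
(3,1): S=22.3820. Δ = (V_up−V_dn)/(S_up−S_dn) = (24.8441−0.0000)/(24.8441−15.8912) = 2.7750. V = [p*·24.8441 + (1−p*)·0.0000]/1.06 = 20.5081. B = V − Δ·S = -41.6021.
(3,2): S=34.9916. Δ = (V_up−V_dn)/(S_up−S_dn) = (38.8407−24.8441)/(38.8407−24.8441) = 1.0000. V = [p*·38.8407 + (1−p*)·24.8441]/1.06 = 34.9916. B = V − Δ·S = 0.0000.
(3,3): S=54.7052. Δ = (V_up−V_dn)/(S_up−S_dn) = (60.7228−38.8407)/(60.7228−38.8407) = 1.0000. V = [p*·60.7228 + (1−p*)·38.8407]/1.06 = 54.7052. B = V − Δ·S = 0.0000.
(2,0): S=20.1640. Δ = (V_up−V_dn)/(S_up−S_dn) = (20.5081−0.0000)/(22.3820−14.3164) = 2.5427. V = [p*·20.5081 + (1−p*)·0.0000]/1.06 = 16.9288. B = V − Δ·S = -34.3413.
(2,1): S=31.5240. Δ = (V_up−V_dn)/(S_up−S_dn) = (34.9916−20.5081)/(34.9916−22.3820) = 1.1486. V = [p*·34.9916 + (1−p*)·20.5081]/1.06 = 31.3030. B = V − Δ·S = -4.9059.
(2,2): S=49.2840. Δ = (V_up−V_dn)/(S_up−S_dn) = (54.7052−34.9916)/(54.7052−34.9916) = 1.0000. V = [p*·54.7052 + (1−p*)·34.9916]/1.06 = 49.2840. B = V − Δ·S = 0.0000.
(1,0): S=28.4000. Δ = (V_up−V_dn)/(S_up−S_dn) = (31.3030−16.9288)/(31.5240−20.1640) = 1.2653. V = [p*·31.3030 + (1−p*)·16.9288]/1.06 = 27.8361. B = V − Δ·S = -8.0994.
(1,1): S=44.4000. Δ = (V_up−V_dn)/(S_up−S_dn) = (49.2840−31.3030)/(49.2840−31.5240) = 1.0124. V = [p*·49.2840 + (1−p*)·31.3030]/1.06 = 44.3739. B = V − Δ·S = -0.5785.
(0,0): S=40.0000. Δ = (V_up−V_dn)/(S_up−S_dn) = (44.3739−27.8361)/(44.4000−28.4000) = 1.0336. V = [p*·44.3739 + (1−p*)·27.8361]/1.06 = 39.9120. B = V − Δ·S = -1.4327.
Check: Δ(0,0)·S0 + B(0,0) = 39.9120 = V0.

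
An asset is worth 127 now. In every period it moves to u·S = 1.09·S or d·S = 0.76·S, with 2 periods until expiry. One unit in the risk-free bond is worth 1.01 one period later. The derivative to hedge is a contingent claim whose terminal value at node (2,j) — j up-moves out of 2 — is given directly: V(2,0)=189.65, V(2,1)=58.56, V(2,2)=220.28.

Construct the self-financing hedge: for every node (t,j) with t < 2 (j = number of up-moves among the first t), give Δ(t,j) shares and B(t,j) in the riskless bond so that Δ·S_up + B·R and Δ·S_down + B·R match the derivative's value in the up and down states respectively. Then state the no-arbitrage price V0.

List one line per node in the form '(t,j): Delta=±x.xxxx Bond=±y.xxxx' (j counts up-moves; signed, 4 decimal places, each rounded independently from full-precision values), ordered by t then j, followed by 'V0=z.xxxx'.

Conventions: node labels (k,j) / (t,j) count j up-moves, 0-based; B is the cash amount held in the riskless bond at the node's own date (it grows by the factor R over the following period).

(0,0): Delta=2.1436 Bond=-116.2904
(1,0): Delta=-4.1156 Bond=486.6874
(1,1): Delta=3.5401 Bond=-310.7783
V0=155.9441

Arbitrage-free pricing uses the up-move probability p* = (R−d)/(u−d) = 0.7576, discounting each step at R = 1.01.
Payoffs at expiry: V(2,0)=189.6500, V(2,1)=58.5600, V(2,2)=220.2800
Node (1,0) S=96.5200: V=(p*·58.5600+(1−p*)·189.6500)/1.01=89.4449; Δ=(58.5600−189.6500)/(105.2068−73.3552)=-4.1156; B=V−Δ·S=486.6874
Node (1,1) S=138.4300: V=(p*·220.2800+(1−p*)·58.5600)/1.01=179.2823; Δ=(220.2800−58.5600)/(150.8887−105.2068)=3.5401; B=V−Δ·S=-310.7783
Node (0,0) S=127.0000: V=(p*·179.2823+(1−p*)·89.4449)/1.01=155.9441; Δ=(179.2823−89.4449)/(138.4300−96.5200)=2.1436; B=V−Δ·S=-116.2904
Check: Δ(0,0)·S0 + B(0,0) = 155.9441 = V0.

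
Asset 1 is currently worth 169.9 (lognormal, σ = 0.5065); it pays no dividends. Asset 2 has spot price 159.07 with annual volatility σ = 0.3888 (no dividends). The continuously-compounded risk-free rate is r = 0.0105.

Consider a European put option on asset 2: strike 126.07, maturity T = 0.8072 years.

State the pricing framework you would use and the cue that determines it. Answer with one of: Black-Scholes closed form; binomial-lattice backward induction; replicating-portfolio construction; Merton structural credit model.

Key observation: a European-exercise option on asset 2 struck at 126.07 — a GBM underlying with constant parameters — admits an analytic price: the data contain no early exercise, no discrete tree, no debt structure.

framework: Black-Scholes closed form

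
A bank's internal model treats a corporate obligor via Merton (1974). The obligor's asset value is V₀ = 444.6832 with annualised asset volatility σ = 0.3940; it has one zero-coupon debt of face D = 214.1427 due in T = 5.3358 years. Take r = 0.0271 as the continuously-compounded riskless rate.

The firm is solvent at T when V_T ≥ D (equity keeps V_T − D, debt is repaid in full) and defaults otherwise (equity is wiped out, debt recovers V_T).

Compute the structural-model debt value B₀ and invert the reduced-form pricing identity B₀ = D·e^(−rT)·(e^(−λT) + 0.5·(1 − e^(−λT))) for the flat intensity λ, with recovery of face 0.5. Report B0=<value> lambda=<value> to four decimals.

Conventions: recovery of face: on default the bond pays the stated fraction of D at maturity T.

B0=163.3776 lambda=0.0506

Apply the equity-as-call identities (strike 214.1427, horizon 5.3358 years):
d₁ = [ln(V₀/D) + (r + σ²/2)T] / (σ√T)
   = [ln(444.6832/214.1427) + (0.0271 + 0.5·0.3940²)·5.3358] / (0.3940·√5.3358)
   = [0.730720 + 0.558754] / 0.910114 = 1.416826
d₂ = d₁ − σ√T = 1.416826 − 0.910114 = 0.506712
N(d₁) = 0.921733,  N(d₂) = 0.693821,  e^(−rT) = 0.865368
E₀ = V₀·N(d₁) − D·e^(−rT)·N(d₂)
   = 444.6832·0.921733 − 214.1427·0.865368·0.693821 = 281.305593
B₀ = V₀ − E₀ = 444.6832 − 281.305593 = 163.377607
e^(−λT) = (B₀·e^(rT)/D − 0.5)/(1 − 0.5) = (163.3776·1.155577/214.1427 − 0.5)/0.5 = 0.76326787
λ = −ln(0.76326787)/5.3358 = 0.050629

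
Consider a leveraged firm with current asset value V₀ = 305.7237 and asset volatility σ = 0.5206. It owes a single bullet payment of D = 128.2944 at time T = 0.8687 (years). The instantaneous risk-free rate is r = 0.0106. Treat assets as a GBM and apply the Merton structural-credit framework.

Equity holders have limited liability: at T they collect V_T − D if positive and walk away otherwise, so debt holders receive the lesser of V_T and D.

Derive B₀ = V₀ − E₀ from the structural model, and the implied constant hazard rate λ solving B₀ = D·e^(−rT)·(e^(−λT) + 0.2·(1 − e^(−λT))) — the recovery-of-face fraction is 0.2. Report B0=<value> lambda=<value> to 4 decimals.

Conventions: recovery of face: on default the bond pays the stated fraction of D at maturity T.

Apply the equity-as-call identities (strike 128.2944, horizon 0.8687 years):
d₁ = [ln(V₀/D) + (r + σ²/2)T] / (σ√T)
   = [ln(305.7237/128.2944) + (0.0106 + 0.5·0.5206²)·0.8687] / (0.5206·√0.8687)
   = [0.868354 + 0.126928] / 0.485220 = 2.051195
d₂ = d₁ − σ√T = 2.051195 − 0.485220 = 1.565975
N(d₁) = 0.979876,  N(d₂) = 0.941323,  e^(−rT) = 0.990834
E₀ = V₀·N(d₁) − D·e^(−rT)·N(d₂)
   = 305.7237·0.979876 − 128.2944·0.990834·0.941323 = 179.911829
B₀ = V₀ − E₀ = 305.7237 − 179.911829 = 125.811871
e^(−λT) = (B₀·e^(rT)/D − 0.2)/(1 − 0.2) = (125.8119·1.009251/128.2944 − 0.2)/0.8 = 0.98715215
λ = −ln(0.98715215)/0.8687 = 0.014886

B0=125.8119 lambda=0.0149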